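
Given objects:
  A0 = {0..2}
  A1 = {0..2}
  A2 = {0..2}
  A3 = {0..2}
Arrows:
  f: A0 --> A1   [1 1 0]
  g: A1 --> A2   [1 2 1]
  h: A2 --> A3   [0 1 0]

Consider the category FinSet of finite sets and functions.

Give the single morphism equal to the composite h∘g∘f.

  0 f-->1 g-->2 h-->0
  1 f-->1 g-->2 h-->0
  2 f-->0 g-->1 h-->1
result: [0 0 1]

Answer: [0 0 1]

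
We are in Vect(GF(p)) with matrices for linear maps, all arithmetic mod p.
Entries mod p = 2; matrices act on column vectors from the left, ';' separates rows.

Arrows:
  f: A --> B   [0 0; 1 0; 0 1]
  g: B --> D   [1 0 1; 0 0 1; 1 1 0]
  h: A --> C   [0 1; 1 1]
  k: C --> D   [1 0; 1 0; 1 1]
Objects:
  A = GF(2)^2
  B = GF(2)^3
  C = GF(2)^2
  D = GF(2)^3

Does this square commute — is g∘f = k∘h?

1) trace f;g:
  e0=(1,0) f-->(0,1,0) g-->(0,0,1)
  e1=(0,1) f-->(0,0,1) g-->(1,1,0)
  ⟦path⟧₁ = [0 1; 0 1; 1 0]
2) trace h;k:
  e0=(1,0) h-->(0,1) k-->(0,0,1)
  e1=(0,1) h-->(1,1) k-->(1,1,0)
  ⟦path⟧₂ = [0 1; 0 1; 1 0]
Equal? YES — commutes

Answer: COMMUTES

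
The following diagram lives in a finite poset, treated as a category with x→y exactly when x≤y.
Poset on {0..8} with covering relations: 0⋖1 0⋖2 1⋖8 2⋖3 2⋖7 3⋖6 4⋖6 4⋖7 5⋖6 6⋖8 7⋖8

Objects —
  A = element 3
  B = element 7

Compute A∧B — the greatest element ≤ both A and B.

Answer: A∧B = 2

Trace:
{x : x<=A ∧ x<=B} = {0,2}  (A=3, B=7)
  0 <= 2
  2 <= 2
glb = 2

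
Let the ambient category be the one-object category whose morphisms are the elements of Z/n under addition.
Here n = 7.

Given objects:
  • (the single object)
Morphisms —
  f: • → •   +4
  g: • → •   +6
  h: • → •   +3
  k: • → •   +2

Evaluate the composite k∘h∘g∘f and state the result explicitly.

  0 +4≡4 +6≡3 +3≡6 +2≡1  (mod 7)
⟦path⟧: +1

Answer: +1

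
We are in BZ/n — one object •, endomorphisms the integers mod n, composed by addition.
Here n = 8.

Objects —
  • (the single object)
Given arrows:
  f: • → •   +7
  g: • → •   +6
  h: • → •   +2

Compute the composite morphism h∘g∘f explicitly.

  0 +7≡7 +6≡5 +2≡7  (mod 8)
result: +7

Answer: +7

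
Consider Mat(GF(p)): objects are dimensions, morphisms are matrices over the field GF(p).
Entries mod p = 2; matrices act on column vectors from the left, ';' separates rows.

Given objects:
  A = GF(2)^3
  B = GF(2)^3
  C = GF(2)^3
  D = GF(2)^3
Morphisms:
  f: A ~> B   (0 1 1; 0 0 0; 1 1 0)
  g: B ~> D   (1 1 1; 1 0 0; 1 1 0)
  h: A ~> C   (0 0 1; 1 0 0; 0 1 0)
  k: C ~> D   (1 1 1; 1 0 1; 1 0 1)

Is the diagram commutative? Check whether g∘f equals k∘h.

Answer: DOES NOT COMMUTE

Derivation:
Along f;g (path 1):
  e0=⟨1,0,0⟩ f~>⟨0,0,1⟩ g~>⟨1,0,0⟩
  e1=⟨0,1,0⟩ f~>⟨1,0,1⟩ g~>⟨0,1,1⟩
  e2=⟨0,0,1⟩ f~>⟨1,0,0⟩ g~>⟨1,1,1⟩
  composite₁ = (1 0 1; 0 1 1; 0 1 1)
Along h;k (path 2):
  e0=⟨1,0,0⟩ h~>⟨0,1,0⟩ k~>⟨1,0,0⟩
  e1=⟨0,1,0⟩ h~>⟨0,0,1⟩ k~>⟨1,1,1⟩
  e2=⟨0,0,1⟩ h~>⟨1,0,0⟩ k~>⟨1,1,1⟩
  composite₂ = (1 1 1; 0 1 1; 0 1 1)
Equal? distinct morphisms ✗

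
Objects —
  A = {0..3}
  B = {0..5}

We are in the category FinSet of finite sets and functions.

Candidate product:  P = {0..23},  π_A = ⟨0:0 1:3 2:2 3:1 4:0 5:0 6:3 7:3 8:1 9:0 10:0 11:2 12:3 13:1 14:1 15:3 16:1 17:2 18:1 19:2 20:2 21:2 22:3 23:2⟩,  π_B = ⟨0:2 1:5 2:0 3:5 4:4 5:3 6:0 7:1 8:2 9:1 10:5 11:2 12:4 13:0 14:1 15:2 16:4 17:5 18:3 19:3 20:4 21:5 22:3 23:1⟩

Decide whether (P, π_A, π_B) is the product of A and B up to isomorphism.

Answer: NOT A VALID PRODUCT — duplicate pair at indices 21,17

Work:
|A|·|B| = 4·6 = 24;  |P| = 24
Check the pairing map k ↦ (π_A(k), π_B(k)):
  0 : (0,2)
  1 : (3,5)
  2 : (2,0)
  3 : (1,5)
  4 : (0,4)
  5 : (0,3)
  6 : (3,0)
  7 : (3,1)
  8 : (1,2)
  9 : (0,1)
  10 : (0,5)
  11 : (2,2)
  12 : (3,4)
  13 : (1,0)
  14 : (1,1)
  15 : (3,2)
  16 : (1,4)
  17 : (2,5)
  18 : (1,3)
  19 : (2,3)
  20 : (2,4)
  21 : (2,5)  ✗ repeats pair of k=17
  22 : (3,3)
  23 : (2,1)
distinct pairs in image: 23 / 24 needed
  → (2,5) hit at k=17 and k=21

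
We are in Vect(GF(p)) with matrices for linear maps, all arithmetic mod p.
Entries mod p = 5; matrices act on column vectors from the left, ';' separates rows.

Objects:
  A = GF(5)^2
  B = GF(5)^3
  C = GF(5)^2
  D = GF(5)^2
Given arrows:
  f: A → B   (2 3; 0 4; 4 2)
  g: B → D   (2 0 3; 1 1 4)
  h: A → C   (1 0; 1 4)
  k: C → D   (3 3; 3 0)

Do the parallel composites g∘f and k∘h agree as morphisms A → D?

Path 1 = f;g:
  e0=(1,0) f→(2,0,4) g→(1,3)
  e1=(0,1) f→(3,4,2) g→(2,0)
  ⟦path⟧₁ = (1 2; 3 0)
Path 2 = h;k:
  e0=(1,0) h→(1,1) k→(1,3)
  e1=(0,1) h→(0,4) k→(2,0)
  ⟦path⟧₂ = (1 2; 3 0)
Equal? equal; square commutes

Answer: COMMUTES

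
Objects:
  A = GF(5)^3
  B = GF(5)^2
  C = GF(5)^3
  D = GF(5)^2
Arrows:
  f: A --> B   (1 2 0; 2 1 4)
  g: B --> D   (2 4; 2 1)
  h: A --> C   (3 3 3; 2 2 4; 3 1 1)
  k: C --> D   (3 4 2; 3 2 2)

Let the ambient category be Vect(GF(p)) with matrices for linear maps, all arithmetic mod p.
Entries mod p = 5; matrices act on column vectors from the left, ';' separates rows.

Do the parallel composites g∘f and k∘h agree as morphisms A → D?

Along f;g (path 1):
  e0=[1,0,0] f-->[1,2] g-->[0,4]
  e1=[0,1,0] f-->[2,1] g-->[3,0]
  e2=[0,0,1] f-->[0,4] g-->[1,4]
  result₁ = (0 3 1; 4 0 4)
Along h;k (path 2):
  e0=[1,0,0] h-->[3,2,3] k-->[3,4]
  e1=[0,1,0] h-->[3,2,1] k-->[4,0]
  e2=[0,0,1] h-->[3,4,1] k-->[2,4]
  result₂ = (3 4 2; 4 0 4)
Equal? differ; not commutative

Answer: DOES NOT COMMUTE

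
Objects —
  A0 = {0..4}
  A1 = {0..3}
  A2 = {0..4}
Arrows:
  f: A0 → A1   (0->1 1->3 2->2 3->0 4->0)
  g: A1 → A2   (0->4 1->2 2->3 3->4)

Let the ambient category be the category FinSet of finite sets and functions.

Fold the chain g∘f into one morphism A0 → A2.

  0 f→1 g→2
  1 f→3 g→4
  2 f→2 g→3
  3 f→0 g→4
  4 f→0 g→4
result: (0->2 1->4 2->3 3->4 4->4)

Answer: (0->2 1->4 2->3 3->4 4->4)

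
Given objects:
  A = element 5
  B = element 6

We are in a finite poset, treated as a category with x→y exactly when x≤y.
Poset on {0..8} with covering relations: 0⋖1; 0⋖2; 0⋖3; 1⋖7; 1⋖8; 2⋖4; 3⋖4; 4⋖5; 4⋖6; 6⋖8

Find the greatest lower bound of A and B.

Answer: A∧B = 4

Work:
Lower bounds of A=5 and B=6: {0,2,3,4}
  0 ⊑ 4
  2 ⊑ 4
  3 ⊑ 4
  4 ⊑ 4
glb = 4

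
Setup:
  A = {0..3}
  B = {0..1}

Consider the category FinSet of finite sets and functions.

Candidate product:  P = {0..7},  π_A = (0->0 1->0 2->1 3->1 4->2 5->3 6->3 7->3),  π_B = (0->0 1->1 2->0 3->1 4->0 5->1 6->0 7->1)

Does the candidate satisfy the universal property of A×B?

Answer: NOT A VALID PRODUCT — duplicate pair at indices 7,5

Work:
|A|·|B| = 4·2 = 8;  |P| = 8
Check the pairing map k ↦ (π_A(k), π_B(k)):
  0 -> (0,0)
  1 -> (0,1)
  2 -> (1,0)
  3 -> (1,1)
  4 -> (2,0)
  5 -> (3,1)
  6 -> (3,0)
  7 -> (3,1)  ✗ repeats pair of k=5
distinct pairs in image: 7 / 8 needed
  → (3,1) hit at k=5 and k=7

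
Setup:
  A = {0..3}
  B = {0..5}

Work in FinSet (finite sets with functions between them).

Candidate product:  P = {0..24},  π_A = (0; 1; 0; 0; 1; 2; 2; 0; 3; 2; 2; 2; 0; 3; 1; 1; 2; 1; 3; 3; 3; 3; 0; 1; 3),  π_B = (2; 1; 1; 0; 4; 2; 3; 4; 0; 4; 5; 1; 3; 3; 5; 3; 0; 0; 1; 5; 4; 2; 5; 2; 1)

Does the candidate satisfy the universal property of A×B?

Answer: NOT A VALID PRODUCT — |P|=25 ≠ |A|·|B|=24

Derivation:
|A|·|B| = 4·6 = 24;  |P| = 25
  → cardinalities differ; no bijection possible.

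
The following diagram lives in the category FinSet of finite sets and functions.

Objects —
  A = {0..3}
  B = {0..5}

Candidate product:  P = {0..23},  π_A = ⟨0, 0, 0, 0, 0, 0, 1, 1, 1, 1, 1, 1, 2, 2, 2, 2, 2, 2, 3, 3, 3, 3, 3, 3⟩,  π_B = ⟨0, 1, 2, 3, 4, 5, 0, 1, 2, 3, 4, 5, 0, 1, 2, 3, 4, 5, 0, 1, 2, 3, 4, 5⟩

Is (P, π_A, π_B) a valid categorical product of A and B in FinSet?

Answer: VALID PRODUCT

Work:
|A|·|B| = 4·6 = 24;  |P| = 24
Check the pairing map k ↦ (π_A(k), π_B(k)):
  0 ↦ (0,0)
  1 ↦ (0,1)
  2 ↦ (0,2)
  3 ↦ (0,3)
  4 ↦ (0,4)
  5 ↦ (0,5)
  6 ↦ (1,0)
  7 ↦ (1,1)
  8 ↦ (1,2)
  9 ↦ (1,3)
  10 ↦ (1,4)
  11 ↦ (1,5)
  12 ↦ (2,0)
  13 ↦ (2,1)
  14 ↦ (2,2)
  15 ↦ (2,3)
  16 ↦ (2,4)
  17 ↦ (2,5)
  18 ↦ (3,0)
  19 ↦ (3,1)
  20 ↦ (3,2)
  21 ↦ (3,3)
  22 ↦ (3,4)
  23 ↦ (3,5)
distinct pairs in image: 24 / 24 needed
  → bijection onto A×B; projections well-typed.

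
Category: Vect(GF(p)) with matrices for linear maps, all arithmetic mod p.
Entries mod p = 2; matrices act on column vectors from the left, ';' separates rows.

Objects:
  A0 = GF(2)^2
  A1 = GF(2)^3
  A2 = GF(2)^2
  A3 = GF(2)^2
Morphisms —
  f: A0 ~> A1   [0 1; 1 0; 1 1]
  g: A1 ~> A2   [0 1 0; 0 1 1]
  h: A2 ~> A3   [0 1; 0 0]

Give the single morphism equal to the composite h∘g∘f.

Answer: [0 1; 0 0]

Work:
  e0=(1,0) f~>(0,1,1) g~>(1,0) h~>(0,0)
  e1=(0,1) f~>(1,0,1) g~>(0,1) h~>(1,0)
result: [0 1; 0 0]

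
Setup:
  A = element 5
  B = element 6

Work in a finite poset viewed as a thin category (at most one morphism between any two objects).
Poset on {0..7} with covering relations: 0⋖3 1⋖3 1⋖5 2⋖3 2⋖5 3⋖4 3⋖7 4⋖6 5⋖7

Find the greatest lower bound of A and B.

Answer: NO MEET EXISTS

Derivation:
{x : x<=A ∧ x<=B} = {1,2}  (A=5, B=6)
  maximal lower bounds 1 and 2 are incomparable: neither 1<=2 nor 2<=1
→ no greatest lower bound exists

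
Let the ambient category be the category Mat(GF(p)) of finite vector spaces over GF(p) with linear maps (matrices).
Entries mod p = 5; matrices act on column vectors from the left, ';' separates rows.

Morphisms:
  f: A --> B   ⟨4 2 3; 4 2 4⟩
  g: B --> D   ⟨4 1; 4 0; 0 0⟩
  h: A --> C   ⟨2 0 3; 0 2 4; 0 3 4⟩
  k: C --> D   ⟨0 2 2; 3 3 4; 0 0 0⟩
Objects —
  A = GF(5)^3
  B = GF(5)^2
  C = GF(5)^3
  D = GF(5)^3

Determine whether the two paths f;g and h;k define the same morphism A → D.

Path 1 = f;g:
  e0=⟨1,0,0⟩ f-->⟨4,4⟩ g-->⟨0,1,0⟩
  e1=⟨0,1,0⟩ f-->⟨2,2⟩ g-->⟨0,3,0⟩
  e2=⟨0,0,1⟩ f-->⟨3,4⟩ g-->⟨1,2,0⟩
  ⟦path⟧₁ = ⟨0 0 1; 1 3 2; 0 0 0⟩
Path 2 = h;k:
  e0=⟨1,0,0⟩ h-->⟨2,0,0⟩ k-->⟨0,1,0⟩
  e1=⟨0,1,0⟩ h-->⟨0,2,3⟩ k-->⟨0,3,0⟩
  e2=⟨0,0,1⟩ h-->⟨3,4,4⟩ k-->⟨1,2,0⟩
  ⟦path⟧₂ = ⟨0 0 1; 1 3 2; 0 0 0⟩
Equal? equal; square commutes

Answer: COMMUTES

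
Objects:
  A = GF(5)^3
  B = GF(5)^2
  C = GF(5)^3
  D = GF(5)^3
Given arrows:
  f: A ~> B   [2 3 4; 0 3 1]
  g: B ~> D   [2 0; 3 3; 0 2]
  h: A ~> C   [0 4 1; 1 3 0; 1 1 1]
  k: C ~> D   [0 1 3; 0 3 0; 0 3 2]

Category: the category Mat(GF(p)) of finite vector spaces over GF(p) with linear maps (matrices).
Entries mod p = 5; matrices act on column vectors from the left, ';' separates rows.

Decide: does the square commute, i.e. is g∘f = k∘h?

Answer: DOES NOT COMMUTE

Derivation:
Along f;g (path 1):
  e0=⟨1,0,0⟩ f~>⟨2,0⟩ g~>⟨4,1,0⟩
  e1=⟨0,1,0⟩ f~>⟨3,3⟩ g~>⟨1,3,1⟩
  e2=⟨0,0,1⟩ f~>⟨4,1⟩ g~>⟨3,0,2⟩
  result₁ = [4 1 3; 1 3 0; 0 1 2]
Along h;k (path 2):
  e0=⟨1,0,0⟩ h~>⟨0,1,1⟩ k~>⟨4,3,0⟩
  e1=⟨0,1,0⟩ h~>⟨4,3,1⟩ k~>⟨1,4,1⟩
  e2=⟨0,0,1⟩ h~>⟨1,0,1⟩ k~>⟨3,0,2⟩
  result₂ = [4 1 3; 3 4 0; 0 1 2]
Equal? distinct morphisms ✗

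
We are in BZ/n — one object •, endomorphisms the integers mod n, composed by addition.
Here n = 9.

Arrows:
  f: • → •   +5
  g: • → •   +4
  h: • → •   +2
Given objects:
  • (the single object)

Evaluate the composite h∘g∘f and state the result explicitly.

Answer: +2

Work:
  0 +5≡5 +4≡0 +2≡2  (mod 9)
composite: +2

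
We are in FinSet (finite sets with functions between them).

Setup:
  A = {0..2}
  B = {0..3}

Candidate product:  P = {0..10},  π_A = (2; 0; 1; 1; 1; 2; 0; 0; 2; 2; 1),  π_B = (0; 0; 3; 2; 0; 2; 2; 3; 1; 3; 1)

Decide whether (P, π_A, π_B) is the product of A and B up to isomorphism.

Answer: NOT A VALID PRODUCT — |P|=11 ≠ |A|·|B|=12

Work:
|A|·|B| = 3·4 = 12;  |P| = 11
  → cardinalities differ; no bijection possible.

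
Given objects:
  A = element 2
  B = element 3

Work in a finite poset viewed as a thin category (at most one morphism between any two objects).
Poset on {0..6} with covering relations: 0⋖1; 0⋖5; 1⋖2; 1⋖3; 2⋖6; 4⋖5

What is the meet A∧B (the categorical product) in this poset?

Lower bounds of A=2 and B=3: {0,1}
  0 ⊑ 1
  1 ⊑ 1
glb = 1

Answer: A∧B = 1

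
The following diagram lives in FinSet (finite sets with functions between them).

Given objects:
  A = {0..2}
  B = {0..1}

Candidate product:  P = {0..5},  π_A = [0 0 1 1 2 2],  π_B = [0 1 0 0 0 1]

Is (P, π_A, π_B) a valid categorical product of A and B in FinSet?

Answer: NOT A VALID PRODUCT — duplicate pair at indices 2,3

Derivation:
|A|·|B| = 3·2 = 6;  |P| = 6
Check the pairing map k ↦ (π_A(k), π_B(k)):
  0 : (0,0)
  1 : (0,1)
  2 : (1,0)
  3 : (1,0)  ✗ repeats pair of k=2
  4 : (2,0)
  5 : (2,1)
distinct pairs in image: 5 / 6 needed
  → (1,0) hit at k=2 and k=3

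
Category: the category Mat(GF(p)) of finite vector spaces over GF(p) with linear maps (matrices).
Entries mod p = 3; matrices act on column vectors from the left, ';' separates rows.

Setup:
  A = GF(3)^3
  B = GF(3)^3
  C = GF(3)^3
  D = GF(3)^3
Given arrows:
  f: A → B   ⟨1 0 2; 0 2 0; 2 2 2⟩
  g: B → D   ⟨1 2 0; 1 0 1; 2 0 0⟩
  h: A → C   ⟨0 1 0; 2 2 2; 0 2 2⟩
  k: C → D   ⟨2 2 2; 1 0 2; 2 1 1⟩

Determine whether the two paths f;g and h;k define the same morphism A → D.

Answer: COMMUTES

Trace:
Along f;g (path 1):
  e0=[1,0,0] f→[1,0,2] g→[1,0,2]
  e1=[0,1,0] f→[0,2,2] g→[1,2,0]
  e2=[0,0,1] f→[2,0,2] g→[2,1,1]
  ⟦path⟧₁ = ⟨1 1 2; 0 2 1; 2 0 1⟩
Along h;k (path 2):
  e0=[1,0,0] h→[0,2,0] k→[1,0,2]
  e1=[0,1,0] h→[1,2,2] k→[1,2,0]
  e2=[0,0,1] h→[0,2,2] k→[2,1,1]
  ⟦path⟧₂ = ⟨1 1 2; 0 2 1; 2 0 1⟩
Equal? same morphism ✓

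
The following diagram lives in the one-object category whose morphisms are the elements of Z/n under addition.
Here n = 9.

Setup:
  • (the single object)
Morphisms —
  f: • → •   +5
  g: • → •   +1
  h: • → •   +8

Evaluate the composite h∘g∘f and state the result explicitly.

  0 +5≡5 +1≡6 +8≡5  (mod 9)
⟦path⟧: +5

Answer: +5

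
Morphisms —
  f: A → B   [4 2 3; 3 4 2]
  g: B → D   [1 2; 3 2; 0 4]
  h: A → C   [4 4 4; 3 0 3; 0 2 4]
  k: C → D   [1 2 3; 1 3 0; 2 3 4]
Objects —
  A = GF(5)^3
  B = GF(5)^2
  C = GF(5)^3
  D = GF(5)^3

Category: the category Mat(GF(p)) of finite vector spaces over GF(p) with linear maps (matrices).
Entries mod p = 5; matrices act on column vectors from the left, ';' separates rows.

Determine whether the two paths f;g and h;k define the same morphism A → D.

Answer: COMMUTES

Work:
Along f;g (path 1):
  e0=[1,0,0] f→[4,3] g→[0,3,2]
  e1=[0,1,0] f→[2,4] g→[0,4,1]
  e2=[0,0,1] f→[3,2] g→[2,3,3]
  ⟦path⟧₁ = [0 0 2; 3 4 3; 2 1 3]
Along h;k (path 2):
  e0=[1,0,0] h→[4,3,0] k→[0,3,2]
  e1=[0,1,0] h→[4,0,2] k→[0,4,1]
  e2=[0,0,1] h→[4,3,4] k→[2,3,3]
  ⟦path⟧₂ = [0 0 2; 3 4 3; 2 1 3]
Equal? same morphism ✓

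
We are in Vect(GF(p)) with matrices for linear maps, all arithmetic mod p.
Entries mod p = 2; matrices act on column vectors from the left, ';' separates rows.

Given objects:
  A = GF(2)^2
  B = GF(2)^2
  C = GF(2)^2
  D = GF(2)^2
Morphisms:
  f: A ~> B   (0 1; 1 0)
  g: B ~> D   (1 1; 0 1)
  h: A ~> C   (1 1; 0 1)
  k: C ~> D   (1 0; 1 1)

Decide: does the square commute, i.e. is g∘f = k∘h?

1) trace f;g:
  e0=⟨1,0⟩ f~>⟨0,1⟩ g~>⟨1,1⟩
  e1=⟨0,1⟩ f~>⟨1,0⟩ g~>⟨1,0⟩
  composite₁ = (1 1; 1 0)
2) trace h;k:
  e0=⟨1,0⟩ h~>⟨1,0⟩ k~>⟨1,1⟩
  e1=⟨0,1⟩ h~>⟨1,1⟩ k~>⟨1,0⟩
  composite₂ = (1 1; 1 0)
Equal? same morphism ✓

Answer: COMMUTES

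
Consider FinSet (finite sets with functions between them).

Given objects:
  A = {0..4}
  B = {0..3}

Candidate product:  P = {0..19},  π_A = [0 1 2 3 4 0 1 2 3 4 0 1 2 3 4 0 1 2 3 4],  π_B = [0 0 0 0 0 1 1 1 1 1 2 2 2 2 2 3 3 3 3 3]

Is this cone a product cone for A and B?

|A|·|B| = 5·4 = 20;  |P| = 20
Check the pairing map k ↦ (π_A(k), π_B(k)):
  0 ↦ (0,0)
  1 ↦ (1,0)
  2 ↦ (2,0)
  3 ↦ (3,0)
  4 ↦ (4,0)
  5 ↦ (0,1)
  6 ↦ (1,1)
  7 ↦ (2,1)
  8 ↦ (3,1)
  9 ↦ (4,1)
  10 ↦ (0,2)
  11 ↦ (1,2)
  12 ↦ (2,2)
  13 ↦ (3,2)
  14 ↦ (4,2)
  15 ↦ (0,3)
  16 ↦ (1,3)
  17 ↦ (2,3)
  18 ↦ (3,3)
  19 ↦ (4,3)
distinct pairs in image: 20 / 20 needed
  → bijection onto A×B; projections well-typed.

Answer: VALID PRODUCT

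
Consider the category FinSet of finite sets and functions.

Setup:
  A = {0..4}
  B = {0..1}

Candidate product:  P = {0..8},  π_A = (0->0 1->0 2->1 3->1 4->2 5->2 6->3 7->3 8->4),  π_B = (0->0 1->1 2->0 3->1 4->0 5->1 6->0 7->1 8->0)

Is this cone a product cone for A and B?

Answer: NOT A VALID PRODUCT — |P|=9 ≠ |A|·|B|=10

Work:
|A|·|B| = 5·2 = 10;  |P| = 9
  → cardinalities differ; no bijection possible.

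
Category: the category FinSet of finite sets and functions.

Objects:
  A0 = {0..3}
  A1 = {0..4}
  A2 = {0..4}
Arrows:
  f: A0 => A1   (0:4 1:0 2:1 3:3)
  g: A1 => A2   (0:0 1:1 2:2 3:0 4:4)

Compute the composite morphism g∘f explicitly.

Answer: (0:4 1:0 2:1 3:0)

Work:
  0 f=>4 g=>4
  1 f=>0 g=>0
  2 f=>1 g=>1
  3 f=>3 g=>0
composite: (0:4 1:0 2:1 3:0)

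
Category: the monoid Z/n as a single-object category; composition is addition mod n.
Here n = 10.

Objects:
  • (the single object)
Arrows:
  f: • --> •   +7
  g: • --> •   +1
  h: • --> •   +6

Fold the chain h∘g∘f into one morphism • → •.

Answer: +4

Work:
  0 +7≡7 +1≡8 +6≡4  (mod 10)
result: +4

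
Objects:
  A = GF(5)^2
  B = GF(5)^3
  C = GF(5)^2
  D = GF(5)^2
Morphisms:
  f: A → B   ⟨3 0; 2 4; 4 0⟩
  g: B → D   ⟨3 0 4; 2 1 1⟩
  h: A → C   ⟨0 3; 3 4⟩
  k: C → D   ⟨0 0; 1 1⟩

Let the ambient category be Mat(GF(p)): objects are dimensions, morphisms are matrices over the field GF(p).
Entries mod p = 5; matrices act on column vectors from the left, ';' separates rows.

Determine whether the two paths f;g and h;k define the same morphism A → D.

Answer: DOES NOT COMMUTE

Work:
1) trace f;g:
  e0=[1,0] f→[3,2,4] g→[0,2]
  e1=[0,1] f→[0,4,0] g→[0,4]
  composite₁ = ⟨0 0; 2 4⟩
2) trace h;k:
  e0=[1,0] h→[0,3] k→[0,3]
  e1=[0,1] h→[3,4] k→[0,2]
  composite₂ = ⟨0 0; 3 2⟩
Equal? differ; not commutative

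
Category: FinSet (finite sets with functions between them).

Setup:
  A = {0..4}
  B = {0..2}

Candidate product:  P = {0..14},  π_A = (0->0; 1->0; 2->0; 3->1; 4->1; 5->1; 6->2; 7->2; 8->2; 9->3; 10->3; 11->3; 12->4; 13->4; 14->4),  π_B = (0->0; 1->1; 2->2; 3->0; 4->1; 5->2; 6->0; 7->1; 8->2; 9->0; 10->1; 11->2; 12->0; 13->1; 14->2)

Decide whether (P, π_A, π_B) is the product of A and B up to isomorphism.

Answer: VALID PRODUCT

Trace:
|A|·|B| = 5·3 = 15;  |P| = 15
Check the pairing map k ↦ (π_A(k), π_B(k)):
  0 -> (0,0)
  1 -> (0,1)
  2 -> (0,2)
  3 -> (1,0)
  4 -> (1,1)
  5 -> (1,2)
  6 -> (2,0)
  7 -> (2,1)
  8 -> (2,2)
  9 -> (3,0)
  10 -> (3,1)
  11 -> (3,2)
  12 -> (4,0)
  13 -> (4,1)
  14 -> (4,2)
distinct pairs in image: 15 / 15 needed
  → bijection onto A×B; projections well-typed.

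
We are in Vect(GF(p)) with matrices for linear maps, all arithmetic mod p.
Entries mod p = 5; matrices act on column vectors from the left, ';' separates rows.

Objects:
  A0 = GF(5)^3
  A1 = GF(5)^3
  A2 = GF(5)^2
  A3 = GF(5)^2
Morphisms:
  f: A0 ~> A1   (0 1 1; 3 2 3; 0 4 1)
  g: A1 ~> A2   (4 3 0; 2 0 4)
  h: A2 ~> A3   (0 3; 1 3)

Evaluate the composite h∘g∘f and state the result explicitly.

  e0=(1,0,0) f~>(0,3,0) g~>(4,0) h~>(0,4)
  e1=(0,1,0) f~>(1,2,4) g~>(0,3) h~>(4,4)
  e2=(0,0,1) f~>(1,3,1) g~>(3,1) h~>(3,1)
result: (0 4 3; 4 4 1)

Answer: (0 4 3; 4 4 1)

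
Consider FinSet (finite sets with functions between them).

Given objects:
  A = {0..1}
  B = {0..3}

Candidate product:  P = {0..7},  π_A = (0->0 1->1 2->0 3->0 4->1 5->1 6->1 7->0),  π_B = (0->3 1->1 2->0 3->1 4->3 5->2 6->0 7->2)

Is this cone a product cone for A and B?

|A|·|B| = 2·4 = 8;  |P| = 8
Check the pairing map k ↦ (π_A(k), π_B(k)):
  0 -> (0,3)
  1 -> (1,1)
  2 -> (0,0)
  3 -> (0,1)
  4 -> (1,3)
  5 -> (1,2)
  6 -> (1,0)
  7 -> (0,2)
distinct pairs in image: 8 / 8 needed
  → bijection onto A×B; projections well-typed.

Answer: VALID PRODUCT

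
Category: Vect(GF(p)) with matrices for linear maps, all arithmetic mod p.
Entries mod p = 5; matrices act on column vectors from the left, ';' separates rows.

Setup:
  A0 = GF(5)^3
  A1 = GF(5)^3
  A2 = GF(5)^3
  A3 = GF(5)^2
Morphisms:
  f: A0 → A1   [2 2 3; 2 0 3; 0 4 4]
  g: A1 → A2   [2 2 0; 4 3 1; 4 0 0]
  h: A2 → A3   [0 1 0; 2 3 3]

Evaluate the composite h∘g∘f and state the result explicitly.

  e0=(1,0,0) f→(2,2,0) g→(3,4,3) h→(4,2)
  e1=(0,1,0) f→(2,0,4) g→(4,2,3) h→(2,3)
  e2=(0,0,1) f→(3,3,4) g→(2,0,2) h→(0,0)
⟦path⟧: [4 2 0; 2 3 0]

Answer: [4 2 0; 2 3 0]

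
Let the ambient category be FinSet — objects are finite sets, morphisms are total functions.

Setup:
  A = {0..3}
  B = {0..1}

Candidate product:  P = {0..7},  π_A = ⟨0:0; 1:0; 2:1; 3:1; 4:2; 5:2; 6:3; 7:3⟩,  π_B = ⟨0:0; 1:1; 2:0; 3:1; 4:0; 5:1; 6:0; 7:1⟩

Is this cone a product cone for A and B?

Answer: VALID PRODUCT

Derivation:
|A|·|B| = 4·2 = 8;  |P| = 8
Check the pairing map k ↦ (π_A(k), π_B(k)):
  0 : (0,0)
  1 : (0,1)
  2 : (1,0)
  3 : (1,1)
  4 : (2,0)
  5 : (2,1)
  6 : (3,0)
  7 : (3,1)
distinct pairs in image: 8 / 8 needed
  → bijection onto A×B; projections well-typed.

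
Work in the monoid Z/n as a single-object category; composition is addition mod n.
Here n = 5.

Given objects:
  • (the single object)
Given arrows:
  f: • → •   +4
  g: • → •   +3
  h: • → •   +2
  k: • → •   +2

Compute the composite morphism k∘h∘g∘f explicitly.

  0 +4≡4 +3≡2 +2≡4 +2≡1  (mod 5)
result: +1

Answer: +1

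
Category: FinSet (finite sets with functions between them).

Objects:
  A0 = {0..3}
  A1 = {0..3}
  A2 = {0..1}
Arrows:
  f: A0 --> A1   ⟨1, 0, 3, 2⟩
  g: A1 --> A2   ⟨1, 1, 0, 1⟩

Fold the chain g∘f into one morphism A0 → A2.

Answer: ⟨1, 1, 1, 0⟩

Derivation:
  0 f-->1 g-->1
  1 f-->0 g-->1
  2 f-->3 g-->1
  3 f-->2 g-->0
composite: ⟨1, 1, 1, 0⟩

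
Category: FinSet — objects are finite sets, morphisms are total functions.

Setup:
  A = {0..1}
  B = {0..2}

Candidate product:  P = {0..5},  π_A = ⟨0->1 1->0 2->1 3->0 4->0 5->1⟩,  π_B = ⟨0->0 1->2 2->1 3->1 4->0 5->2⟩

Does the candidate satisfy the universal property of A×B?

Answer: VALID PRODUCT

Trace:
|A|·|B| = 2·3 = 6;  |P| = 6
Check the pairing map k ↦ (π_A(k), π_B(k)):
  0 -> (1,0)
  1 -> (0,2)
  2 -> (1,1)
  3 -> (0,1)
  4 -> (0,0)
  5 -> (1,2)
distinct pairs in image: 6 / 6 needed
  → bijection onto A×B; projections well-typed.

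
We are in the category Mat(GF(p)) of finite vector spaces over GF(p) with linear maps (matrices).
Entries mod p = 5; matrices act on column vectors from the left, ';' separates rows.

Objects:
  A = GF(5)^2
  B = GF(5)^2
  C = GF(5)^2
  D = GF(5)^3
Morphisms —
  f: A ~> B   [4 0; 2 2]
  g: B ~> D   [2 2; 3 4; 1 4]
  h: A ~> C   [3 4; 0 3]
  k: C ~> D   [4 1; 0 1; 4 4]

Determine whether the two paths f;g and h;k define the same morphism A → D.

Answer: COMMUTES

Work:
Along f;g (path 1):
  e0=(1,0) f~>(4,2) g~>(2,0,2)
  e1=(0,1) f~>(0,2) g~>(4,3,3)
  result₁ = [2 4; 0 3; 2 3]
Along h;k (path 2):
  e0=(1,0) h~>(3,0) k~>(2,0,2)
  e1=(0,1) h~>(4,3) k~>(4,3,3)
  result₂ = [2 4; 0 3; 2 3]
Equal? equal; square commutes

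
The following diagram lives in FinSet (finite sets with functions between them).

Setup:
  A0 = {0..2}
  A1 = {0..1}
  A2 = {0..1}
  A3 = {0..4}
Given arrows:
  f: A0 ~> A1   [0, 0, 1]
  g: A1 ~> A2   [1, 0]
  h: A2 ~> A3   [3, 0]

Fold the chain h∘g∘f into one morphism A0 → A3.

  0 f~>0 g~>1 h~>0
  1 f~>0 g~>1 h~>0
  2 f~>1 g~>0 h~>3
composite: [0, 0, 3]

Answer: [0, 0, 3]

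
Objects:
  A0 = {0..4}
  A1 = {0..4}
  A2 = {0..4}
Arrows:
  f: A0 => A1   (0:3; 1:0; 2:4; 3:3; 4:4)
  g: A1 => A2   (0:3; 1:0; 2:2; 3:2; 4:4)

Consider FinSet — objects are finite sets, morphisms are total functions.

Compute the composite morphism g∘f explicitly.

Answer: (0:2; 1:3; 2:4; 3:2; 4:4)

Derivation:
  0 f=>3 g=>2
  1 f=>0 g=>3
  2 f=>4 g=>4
  3 f=>3 g=>2
  4 f=>4 g=>4
⟦path⟧: (0:2; 1:3; 2:4; 3:2; 4:4)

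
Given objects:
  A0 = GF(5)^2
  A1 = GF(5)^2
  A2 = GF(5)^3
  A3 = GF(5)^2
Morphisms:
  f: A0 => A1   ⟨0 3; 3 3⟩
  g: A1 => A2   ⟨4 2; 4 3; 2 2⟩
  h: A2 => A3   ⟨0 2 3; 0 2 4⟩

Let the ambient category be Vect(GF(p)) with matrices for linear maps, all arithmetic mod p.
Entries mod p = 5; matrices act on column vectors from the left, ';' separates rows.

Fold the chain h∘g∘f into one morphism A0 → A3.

Answer: ⟨1 3; 2 0⟩

Derivation:
  e0=(1,0) f=>(0,3) g=>(1,4,1) h=>(1,2)
  e1=(0,1) f=>(3,3) g=>(3,1,2) h=>(3,0)
composite: ⟨1 3; 2 0⟩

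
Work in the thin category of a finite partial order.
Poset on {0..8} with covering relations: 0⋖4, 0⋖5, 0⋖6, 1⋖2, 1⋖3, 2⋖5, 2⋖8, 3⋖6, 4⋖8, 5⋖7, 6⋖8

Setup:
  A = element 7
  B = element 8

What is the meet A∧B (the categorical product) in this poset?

Lower bounds of A=7 and B=8: {0,1,2}
  maximal lower bounds 0 and 2 are incomparable: neither 0⊑2 nor 2⊑0
→ no greatest lower bound exists

Answer: NO MEET EXISTS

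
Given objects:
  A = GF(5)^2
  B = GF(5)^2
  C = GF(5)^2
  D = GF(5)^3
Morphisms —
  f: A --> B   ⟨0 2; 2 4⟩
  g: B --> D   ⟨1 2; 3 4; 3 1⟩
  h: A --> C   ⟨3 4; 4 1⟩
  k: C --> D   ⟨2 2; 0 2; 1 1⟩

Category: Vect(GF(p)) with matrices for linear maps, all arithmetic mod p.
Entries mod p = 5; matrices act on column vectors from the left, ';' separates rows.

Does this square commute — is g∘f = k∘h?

1) trace f;g:
  e0=[1,0] f-->[0,2] g-->[4,3,2]
  e1=[0,1] f-->[2,4] g-->[0,2,0]
  ⟦path⟧₁ = ⟨4 0; 3 2; 2 0⟩
2) trace h;k:
  e0=[1,0] h-->[3,4] k-->[4,3,2]
  e1=[0,1] h-->[4,1] k-->[0,2,0]
  ⟦path⟧₂ = ⟨4 0; 3 2; 2 0⟩
Equal? same morphism ✓

Answer: COMMUTES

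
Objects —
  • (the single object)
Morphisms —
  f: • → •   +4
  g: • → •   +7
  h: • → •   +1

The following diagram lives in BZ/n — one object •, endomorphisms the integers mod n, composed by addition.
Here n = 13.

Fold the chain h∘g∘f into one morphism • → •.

  0 +4≡4 +7≡11 +1≡12  (mod 13)
⟦path⟧: +12

Answer: +12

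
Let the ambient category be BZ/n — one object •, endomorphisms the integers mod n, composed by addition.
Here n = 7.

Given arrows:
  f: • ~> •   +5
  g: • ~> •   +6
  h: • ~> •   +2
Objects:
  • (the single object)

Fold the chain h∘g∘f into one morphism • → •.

Answer: +6

Derivation:
  0 +5≡5 +6≡4 +2≡6  (mod 7)
composite: +6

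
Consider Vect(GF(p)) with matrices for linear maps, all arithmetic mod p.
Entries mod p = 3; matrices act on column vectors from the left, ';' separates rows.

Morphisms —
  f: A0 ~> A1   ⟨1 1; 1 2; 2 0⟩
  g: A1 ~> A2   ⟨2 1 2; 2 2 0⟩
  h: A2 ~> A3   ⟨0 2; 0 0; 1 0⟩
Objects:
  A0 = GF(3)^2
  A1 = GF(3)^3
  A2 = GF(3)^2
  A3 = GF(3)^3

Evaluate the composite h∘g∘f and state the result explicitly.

  e0=⟨1,0⟩ f~>⟨1,1,2⟩ g~>⟨1,1⟩ h~>⟨2,0,1⟩
  e1=⟨0,1⟩ f~>⟨1,2,0⟩ g~>⟨1,0⟩ h~>⟨0,0,1⟩
composite: ⟨2 0; 0 0; 1 1⟩

Answer: ⟨2 0; 0 0; 1 1⟩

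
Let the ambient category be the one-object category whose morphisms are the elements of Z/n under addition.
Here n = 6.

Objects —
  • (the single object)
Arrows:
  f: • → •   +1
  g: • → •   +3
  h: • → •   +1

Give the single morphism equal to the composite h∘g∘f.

  0 +1≡1 +3≡4 +1≡5  (mod 6)
composite: +5

Answer: +5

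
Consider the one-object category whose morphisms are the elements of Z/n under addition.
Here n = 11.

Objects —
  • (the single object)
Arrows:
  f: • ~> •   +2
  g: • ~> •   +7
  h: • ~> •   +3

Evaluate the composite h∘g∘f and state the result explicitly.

  0 +2≡2 +7≡9 +3≡1  (mod 11)
⟦path⟧: +1

Answer: +1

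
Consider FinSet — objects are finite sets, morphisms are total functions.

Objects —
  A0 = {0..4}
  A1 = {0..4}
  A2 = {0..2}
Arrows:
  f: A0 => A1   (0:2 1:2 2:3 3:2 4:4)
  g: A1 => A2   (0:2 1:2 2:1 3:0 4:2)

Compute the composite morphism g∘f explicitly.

  0 f=>2 g=>1
  1 f=>2 g=>1
  2 f=>3 g=>0
  3 f=>2 g=>1
  4 f=>4 g=>2
result: (0:1 1:1 2:0 3:1 4:2)

Answer: (0:1 1:1 2:0 3:1 4:2)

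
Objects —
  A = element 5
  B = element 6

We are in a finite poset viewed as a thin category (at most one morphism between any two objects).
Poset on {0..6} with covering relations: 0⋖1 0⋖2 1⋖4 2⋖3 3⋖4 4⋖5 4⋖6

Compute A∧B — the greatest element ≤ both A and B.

Common predecessors of 5,6: {0,1,2,3,4}
  0 ⊑ 4
  1 ⊑ 4
  2 ⊑ 4
  3 ⊑ 4
  4 ⊑ 4
glb = 4

Answer: A∧B = 4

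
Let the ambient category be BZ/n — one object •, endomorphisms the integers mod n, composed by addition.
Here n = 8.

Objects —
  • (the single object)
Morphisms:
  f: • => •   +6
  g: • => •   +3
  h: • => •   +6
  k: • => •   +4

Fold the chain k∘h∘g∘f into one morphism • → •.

  0 +6≡6 +3≡1 +6≡7 +4≡3  (mod 8)
result: +3

Answer: +3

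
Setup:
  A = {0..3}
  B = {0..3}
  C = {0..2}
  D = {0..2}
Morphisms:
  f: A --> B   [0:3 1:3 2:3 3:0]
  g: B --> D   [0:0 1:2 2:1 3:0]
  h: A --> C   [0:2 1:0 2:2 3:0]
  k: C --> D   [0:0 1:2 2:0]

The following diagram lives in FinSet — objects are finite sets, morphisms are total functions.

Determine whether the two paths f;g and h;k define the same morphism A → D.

1) trace f;g:
  0 f-->3 g-->0
  1 f-->3 g-->0
  2 f-->3 g-->0
  3 f-->0 g-->0
  result₁ = [0:0 1:0 2:0 3:0]
2) trace h;k:
  0 h-->2 k-->0
  1 h-->0 k-->0
  2 h-->2 k-->0
  3 h-->0 k-->0
  result₂ = [0:0 1:0 2:0 3:0]
Equal? equal; square commutes

Answer: COMMUTES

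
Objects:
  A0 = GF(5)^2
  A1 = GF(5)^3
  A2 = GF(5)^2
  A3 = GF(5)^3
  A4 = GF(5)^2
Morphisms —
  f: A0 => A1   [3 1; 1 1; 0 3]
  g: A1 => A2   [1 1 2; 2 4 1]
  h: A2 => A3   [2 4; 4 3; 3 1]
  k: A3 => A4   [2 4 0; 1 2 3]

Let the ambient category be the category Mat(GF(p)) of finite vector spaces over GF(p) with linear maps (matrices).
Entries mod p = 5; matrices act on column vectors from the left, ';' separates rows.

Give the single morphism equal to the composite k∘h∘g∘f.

Answer: [0 0; 1 4]

Trace:
  e0=(1,0) f=>(3,1,0) g=>(4,0) h=>(3,1,2) k=>(0,1)
  e1=(0,1) f=>(1,1,3) g=>(3,4) h=>(2,4,3) k=>(0,4)
result: [0 0; 1 4]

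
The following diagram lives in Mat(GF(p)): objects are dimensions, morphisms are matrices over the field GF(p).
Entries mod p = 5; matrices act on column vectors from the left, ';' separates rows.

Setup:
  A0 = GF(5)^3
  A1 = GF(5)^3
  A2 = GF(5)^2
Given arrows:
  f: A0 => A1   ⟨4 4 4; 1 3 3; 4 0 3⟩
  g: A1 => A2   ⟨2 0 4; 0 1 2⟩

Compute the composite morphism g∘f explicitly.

Answer: ⟨4 3 0; 4 3 4⟩

Work:
  e0=⟨1,0,0⟩ f=>⟨4,1,4⟩ g=>⟨4,4⟩
  e1=⟨0,1,0⟩ f=>⟨4,3,0⟩ g=>⟨3,3⟩
  e2=⟨0,0,1⟩ f=>⟨4,3,3⟩ g=>⟨0,4⟩
⟦path⟧: ⟨4 3 0; 4 3 4⟩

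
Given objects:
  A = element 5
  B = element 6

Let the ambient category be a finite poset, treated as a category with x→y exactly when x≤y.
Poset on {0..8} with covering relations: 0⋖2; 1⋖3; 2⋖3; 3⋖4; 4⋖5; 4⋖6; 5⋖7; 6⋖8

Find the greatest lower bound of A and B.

{x : x<=A ∧ x<=B} = {0,1,2,3,4}  (A=5, B=6)
  0 <= 4
  1 <= 4
  2 <= 4
  3 <= 4
  4 <= 4
glb = 4

Answer: A∧B = 4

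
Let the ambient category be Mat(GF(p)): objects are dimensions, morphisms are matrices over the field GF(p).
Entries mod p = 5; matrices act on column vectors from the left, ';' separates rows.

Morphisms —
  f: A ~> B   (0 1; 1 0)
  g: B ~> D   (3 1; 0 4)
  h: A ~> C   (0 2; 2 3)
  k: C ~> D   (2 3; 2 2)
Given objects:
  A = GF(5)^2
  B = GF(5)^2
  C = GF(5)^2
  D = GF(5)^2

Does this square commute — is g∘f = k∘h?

Answer: COMMUTES

Derivation:
Along f;g (path 1):
  e0=(1,0) f~>(0,1) g~>(1,4)
  e1=(0,1) f~>(1,0) g~>(3,0)
  ⟦path⟧₁ = (1 3; 4 0)
Along h;k (path 2):
  e0=(1,0) h~>(0,2) k~>(1,4)
  e1=(0,1) h~>(2,3) k~>(3,0)
  ⟦path⟧₂ = (1 3; 4 0)
Equal? equal; square commutes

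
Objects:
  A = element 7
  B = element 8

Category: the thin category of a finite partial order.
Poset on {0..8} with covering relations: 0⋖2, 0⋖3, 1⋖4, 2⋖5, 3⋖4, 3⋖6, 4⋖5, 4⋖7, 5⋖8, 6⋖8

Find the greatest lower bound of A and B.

Common predecessors of 7,8: {0,1,3,4}
  0 ≤ 4
  1 ≤ 4
  3 ≤ 4
  4 ≤ 4
glb = 4

Answer: A∧B = 4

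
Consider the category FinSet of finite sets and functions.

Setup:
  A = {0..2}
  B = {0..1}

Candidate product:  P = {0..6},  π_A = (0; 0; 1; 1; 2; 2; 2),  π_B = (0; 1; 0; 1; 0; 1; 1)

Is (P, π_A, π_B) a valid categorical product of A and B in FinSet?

|A|·|B| = 3·2 = 6;  |P| = 7
  → cardinalities differ; no bijection possible.

Answer: NOT A VALID PRODUCT — |P|=7 ≠ |A|·|B|=6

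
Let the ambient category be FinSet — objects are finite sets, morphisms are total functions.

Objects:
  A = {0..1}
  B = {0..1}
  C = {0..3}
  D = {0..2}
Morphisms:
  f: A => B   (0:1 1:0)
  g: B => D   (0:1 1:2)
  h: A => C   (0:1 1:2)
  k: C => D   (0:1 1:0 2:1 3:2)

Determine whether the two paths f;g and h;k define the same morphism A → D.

1) trace f;g:
  0 f=>1 g=>2
  1 f=>0 g=>1
  ⟦path⟧₁ = (0:2 1:1)
2) trace h;k:
  0 h=>1 k=>0
  1 h=>2 k=>1
  ⟦path⟧₂ = (0:0 1:1)
Equal? NO — does not commute

Answer: DOES NOT COMMUTE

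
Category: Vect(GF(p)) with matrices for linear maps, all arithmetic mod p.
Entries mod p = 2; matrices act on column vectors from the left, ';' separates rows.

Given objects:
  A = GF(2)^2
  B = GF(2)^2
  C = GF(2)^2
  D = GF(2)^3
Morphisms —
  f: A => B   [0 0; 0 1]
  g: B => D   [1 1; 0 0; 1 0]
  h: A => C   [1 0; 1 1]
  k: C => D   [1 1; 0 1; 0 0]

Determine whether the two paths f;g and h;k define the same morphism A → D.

1) trace f;g:
  e0=[1,0] f=>[0,0] g=>[0,0,0]
  e1=[0,1] f=>[0,1] g=>[1,0,0]
  ⟦path⟧₁ = [0 1; 0 0; 0 0]
2) trace h;k:
  e0=[1,0] h=>[1,1] k=>[0,1,0]
  e1=[0,1] h=>[0,1] k=>[1,1,0]
  ⟦path⟧₂ = [0 1; 1 1; 0 0]
Equal? NO — does not commute

Answer: DOES NOT COMMUTE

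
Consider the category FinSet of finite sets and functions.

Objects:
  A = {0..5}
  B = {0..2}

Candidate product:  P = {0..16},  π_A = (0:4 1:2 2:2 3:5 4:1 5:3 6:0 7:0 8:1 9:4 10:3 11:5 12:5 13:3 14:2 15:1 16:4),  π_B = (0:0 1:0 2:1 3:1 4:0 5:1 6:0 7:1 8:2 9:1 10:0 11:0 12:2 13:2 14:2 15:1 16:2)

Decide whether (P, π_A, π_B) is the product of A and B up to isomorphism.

|A|·|B| = 6·3 = 18;  |P| = 17
  → cardinalities differ; no bijection possible.

Answer: NOT A VALID PRODUCT — |P|=17 ≠ |A|·|B|=18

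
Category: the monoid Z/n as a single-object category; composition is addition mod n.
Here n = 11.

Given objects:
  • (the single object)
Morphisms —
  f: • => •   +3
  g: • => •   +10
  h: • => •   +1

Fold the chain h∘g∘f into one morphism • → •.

Answer: +3

Trace:
  0 +3≡3 +10≡2 +1≡3  (mod 11)
⟦path⟧: +3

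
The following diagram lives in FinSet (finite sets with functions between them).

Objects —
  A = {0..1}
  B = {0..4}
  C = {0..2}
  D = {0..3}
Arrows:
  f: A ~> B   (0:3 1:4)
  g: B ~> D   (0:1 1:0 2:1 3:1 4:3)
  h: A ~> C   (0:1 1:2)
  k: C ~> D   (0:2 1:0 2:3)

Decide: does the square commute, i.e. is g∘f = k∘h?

Answer: DOES NOT COMMUTE

Trace:
Along f;g (path 1):
  0 f~>3 g~>1
  1 f~>4 g~>3
  ⟦path⟧₁ = (0:1 1:3)
Along h;k (path 2):
  0 h~>1 k~>0
  1 h~>2 k~>3
  ⟦path⟧₂ = (0:0 1:3)
Equal? differ; not commutative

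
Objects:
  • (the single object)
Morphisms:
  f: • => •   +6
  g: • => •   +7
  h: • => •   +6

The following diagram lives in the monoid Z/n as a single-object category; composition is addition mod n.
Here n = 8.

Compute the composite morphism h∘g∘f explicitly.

Answer: +3

Derivation:
  0 +6≡6 +7≡5 +6≡3  (mod 8)
composite: +3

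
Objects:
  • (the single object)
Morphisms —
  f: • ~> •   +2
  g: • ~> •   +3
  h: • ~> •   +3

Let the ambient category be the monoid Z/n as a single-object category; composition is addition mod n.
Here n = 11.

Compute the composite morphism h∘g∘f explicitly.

  0 +2≡2 +3≡5 +3≡8  (mod 11)
composite: +8

Answer: +8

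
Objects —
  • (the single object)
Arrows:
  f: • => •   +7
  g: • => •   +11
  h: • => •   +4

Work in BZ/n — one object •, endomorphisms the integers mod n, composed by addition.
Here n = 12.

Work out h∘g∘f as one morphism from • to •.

  0 +7≡7 +11≡6 +4≡10  (mod 12)
⟦path⟧: +10

Answer: +10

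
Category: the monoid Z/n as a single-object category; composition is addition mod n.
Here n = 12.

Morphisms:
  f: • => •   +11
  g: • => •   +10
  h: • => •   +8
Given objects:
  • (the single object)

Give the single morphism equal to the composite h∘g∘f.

Answer: +5

Trace:
  0 +11≡11 +10≡9 +8≡5  (mod 12)
composite: +5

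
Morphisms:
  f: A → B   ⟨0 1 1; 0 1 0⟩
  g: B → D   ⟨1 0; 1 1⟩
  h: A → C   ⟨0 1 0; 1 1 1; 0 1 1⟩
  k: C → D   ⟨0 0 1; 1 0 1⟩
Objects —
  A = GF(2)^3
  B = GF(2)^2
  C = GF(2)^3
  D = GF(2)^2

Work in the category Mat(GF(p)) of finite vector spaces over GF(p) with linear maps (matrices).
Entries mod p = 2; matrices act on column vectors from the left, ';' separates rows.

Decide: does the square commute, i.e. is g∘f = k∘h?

1) trace f;g:
  e0=(1,0,0) f→(0,0) g→(0,0)
  e1=(0,1,0) f→(1,1) g→(1,0)
  e2=(0,0,1) f→(1,0) g→(1,1)
  ⟦path⟧₁ = ⟨0 1 1; 0 0 1⟩
2) trace h;k:
  e0=(1,0,0) h→(0,1,0) k→(0,0)
  e1=(0,1,0) h→(1,1,1) k→(1,0)
  e2=(0,0,1) h→(0,1,1) k→(1,1)
  ⟦path⟧₂ = ⟨0 1 1; 0 0 1⟩
Equal? equal; square commutes

Answer: COMMUTES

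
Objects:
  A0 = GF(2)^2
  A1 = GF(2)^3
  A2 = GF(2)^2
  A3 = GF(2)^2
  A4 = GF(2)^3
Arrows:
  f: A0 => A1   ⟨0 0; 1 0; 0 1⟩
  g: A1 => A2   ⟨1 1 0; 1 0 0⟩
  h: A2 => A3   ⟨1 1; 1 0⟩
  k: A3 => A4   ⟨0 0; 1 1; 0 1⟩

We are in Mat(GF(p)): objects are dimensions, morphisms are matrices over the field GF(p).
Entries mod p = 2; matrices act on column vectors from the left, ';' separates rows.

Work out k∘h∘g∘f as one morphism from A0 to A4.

  e0=⟨1,0⟩ f=>⟨0,1,0⟩ g=>⟨1,0⟩ h=>⟨1,1⟩ k=>⟨0,0,1⟩
  e1=⟨0,1⟩ f=>⟨0,0,1⟩ g=>⟨0,0⟩ h=>⟨0,0⟩ k=>⟨0,0,0⟩
result: ⟨0 0; 0 0; 1 0⟩

Answer: ⟨0 0; 0 0; 1 0⟩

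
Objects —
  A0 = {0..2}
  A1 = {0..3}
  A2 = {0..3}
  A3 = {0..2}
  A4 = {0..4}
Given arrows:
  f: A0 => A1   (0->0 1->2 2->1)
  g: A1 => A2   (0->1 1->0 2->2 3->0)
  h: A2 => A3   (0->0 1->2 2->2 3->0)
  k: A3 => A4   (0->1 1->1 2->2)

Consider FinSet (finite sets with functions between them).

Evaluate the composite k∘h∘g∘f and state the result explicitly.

Answer: (0->2 1->2 2->1)

Derivation:
  0 f=>0 g=>1 h=>2 k=>2
  1 f=>2 g=>2 h=>2 k=>2
  2 f=>1 g=>0 h=>0 k=>1
composite: (0->2 1->2 2->1)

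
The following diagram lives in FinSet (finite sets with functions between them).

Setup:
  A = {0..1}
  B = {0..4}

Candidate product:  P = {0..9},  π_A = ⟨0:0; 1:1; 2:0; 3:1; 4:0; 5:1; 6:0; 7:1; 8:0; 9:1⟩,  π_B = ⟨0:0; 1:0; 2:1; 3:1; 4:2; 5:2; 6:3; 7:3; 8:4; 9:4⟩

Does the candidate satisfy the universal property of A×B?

|A|·|B| = 2·5 = 10;  |P| = 10
Check the pairing map k ↦ (π_A(k), π_B(k)):
  0 : (0,0)
  1 : (1,0)
  2 : (0,1)
  3 : (1,1)
  4 : (0,2)
  5 : (1,2)
  6 : (0,3)
  7 : (1,3)
  8 : (0,4)
  9 : (1,4)
distinct pairs in image: 10 / 10 needed
  → bijection onto A×B; projections well-typed.

Answer: VALID PRODUCT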